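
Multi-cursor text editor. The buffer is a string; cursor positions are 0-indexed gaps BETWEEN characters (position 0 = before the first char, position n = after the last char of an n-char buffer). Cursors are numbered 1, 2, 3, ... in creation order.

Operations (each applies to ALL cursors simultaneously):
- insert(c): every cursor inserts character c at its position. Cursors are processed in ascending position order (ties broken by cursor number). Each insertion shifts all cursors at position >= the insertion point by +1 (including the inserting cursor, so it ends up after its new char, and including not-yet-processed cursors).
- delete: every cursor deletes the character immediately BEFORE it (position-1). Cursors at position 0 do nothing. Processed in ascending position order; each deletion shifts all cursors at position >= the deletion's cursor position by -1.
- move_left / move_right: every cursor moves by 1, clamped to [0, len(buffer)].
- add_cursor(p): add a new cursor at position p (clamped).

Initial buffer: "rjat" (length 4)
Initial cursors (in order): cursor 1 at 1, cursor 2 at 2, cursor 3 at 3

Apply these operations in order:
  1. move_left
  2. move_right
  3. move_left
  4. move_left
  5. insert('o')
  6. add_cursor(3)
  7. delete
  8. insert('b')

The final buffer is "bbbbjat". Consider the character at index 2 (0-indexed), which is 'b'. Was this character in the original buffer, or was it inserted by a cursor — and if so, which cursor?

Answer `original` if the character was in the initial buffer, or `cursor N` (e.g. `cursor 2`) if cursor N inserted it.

After op 1 (move_left): buffer="rjat" (len 4), cursors c1@0 c2@1 c3@2, authorship ....
After op 2 (move_right): buffer="rjat" (len 4), cursors c1@1 c2@2 c3@3, authorship ....
After op 3 (move_left): buffer="rjat" (len 4), cursors c1@0 c2@1 c3@2, authorship ....
After op 4 (move_left): buffer="rjat" (len 4), cursors c1@0 c2@0 c3@1, authorship ....
After op 5 (insert('o')): buffer="oorojat" (len 7), cursors c1@2 c2@2 c3@4, authorship 12.3...
After op 6 (add_cursor(3)): buffer="oorojat" (len 7), cursors c1@2 c2@2 c4@3 c3@4, authorship 12.3...
After op 7 (delete): buffer="jat" (len 3), cursors c1@0 c2@0 c3@0 c4@0, authorship ...
After op 8 (insert('b')): buffer="bbbbjat" (len 7), cursors c1@4 c2@4 c3@4 c4@4, authorship 1234...
Authorship (.=original, N=cursor N): 1 2 3 4 . . .
Index 2: author = 3

Answer: cursor 3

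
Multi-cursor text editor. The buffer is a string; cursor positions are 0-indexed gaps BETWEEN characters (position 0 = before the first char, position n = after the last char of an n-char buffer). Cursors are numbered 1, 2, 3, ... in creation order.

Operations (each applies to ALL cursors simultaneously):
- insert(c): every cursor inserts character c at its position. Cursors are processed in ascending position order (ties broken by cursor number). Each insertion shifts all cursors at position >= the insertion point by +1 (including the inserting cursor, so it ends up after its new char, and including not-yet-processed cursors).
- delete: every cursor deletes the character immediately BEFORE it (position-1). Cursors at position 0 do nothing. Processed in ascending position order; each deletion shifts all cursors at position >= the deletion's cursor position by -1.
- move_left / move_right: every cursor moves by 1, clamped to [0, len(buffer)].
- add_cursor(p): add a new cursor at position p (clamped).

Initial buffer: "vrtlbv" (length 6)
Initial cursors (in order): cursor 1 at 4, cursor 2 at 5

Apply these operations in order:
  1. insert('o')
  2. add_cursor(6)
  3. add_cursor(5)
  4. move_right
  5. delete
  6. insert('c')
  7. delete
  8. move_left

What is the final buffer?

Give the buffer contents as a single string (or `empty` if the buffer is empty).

After op 1 (insert('o')): buffer="vrtlobov" (len 8), cursors c1@5 c2@7, authorship ....1.2.
After op 2 (add_cursor(6)): buffer="vrtlobov" (len 8), cursors c1@5 c3@6 c2@7, authorship ....1.2.
After op 3 (add_cursor(5)): buffer="vrtlobov" (len 8), cursors c1@5 c4@5 c3@6 c2@7, authorship ....1.2.
After op 4 (move_right): buffer="vrtlobov" (len 8), cursors c1@6 c4@6 c3@7 c2@8, authorship ....1.2.
After op 5 (delete): buffer="vrtl" (len 4), cursors c1@4 c2@4 c3@4 c4@4, authorship ....
After op 6 (insert('c')): buffer="vrtlcccc" (len 8), cursors c1@8 c2@8 c3@8 c4@8, authorship ....1234
After op 7 (delete): buffer="vrtl" (len 4), cursors c1@4 c2@4 c3@4 c4@4, authorship ....
After op 8 (move_left): buffer="vrtl" (len 4), cursors c1@3 c2@3 c3@3 c4@3, authorship ....

Answer: vrtl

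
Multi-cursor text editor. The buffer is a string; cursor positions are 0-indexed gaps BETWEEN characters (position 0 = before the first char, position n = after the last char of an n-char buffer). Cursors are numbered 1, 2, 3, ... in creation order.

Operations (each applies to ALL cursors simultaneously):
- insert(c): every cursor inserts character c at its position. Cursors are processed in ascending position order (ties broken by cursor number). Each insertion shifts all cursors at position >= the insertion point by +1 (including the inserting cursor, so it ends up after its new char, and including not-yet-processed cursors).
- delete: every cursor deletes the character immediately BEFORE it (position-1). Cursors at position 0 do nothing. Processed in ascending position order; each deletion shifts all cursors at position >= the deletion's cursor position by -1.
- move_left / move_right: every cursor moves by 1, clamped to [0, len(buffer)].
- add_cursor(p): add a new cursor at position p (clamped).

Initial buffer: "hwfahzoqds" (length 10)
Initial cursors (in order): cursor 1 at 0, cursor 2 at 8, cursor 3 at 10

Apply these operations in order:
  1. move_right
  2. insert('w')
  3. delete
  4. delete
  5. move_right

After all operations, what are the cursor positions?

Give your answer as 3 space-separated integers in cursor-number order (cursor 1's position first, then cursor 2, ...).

Answer: 1 7 7

Derivation:
After op 1 (move_right): buffer="hwfahzoqds" (len 10), cursors c1@1 c2@9 c3@10, authorship ..........
After op 2 (insert('w')): buffer="hwwfahzoqdwsw" (len 13), cursors c1@2 c2@11 c3@13, authorship .1........2.3
After op 3 (delete): buffer="hwfahzoqds" (len 10), cursors c1@1 c2@9 c3@10, authorship ..........
After op 4 (delete): buffer="wfahzoq" (len 7), cursors c1@0 c2@7 c3@7, authorship .......
After op 5 (move_right): buffer="wfahzoq" (len 7), cursors c1@1 c2@7 c3@7, authorship .......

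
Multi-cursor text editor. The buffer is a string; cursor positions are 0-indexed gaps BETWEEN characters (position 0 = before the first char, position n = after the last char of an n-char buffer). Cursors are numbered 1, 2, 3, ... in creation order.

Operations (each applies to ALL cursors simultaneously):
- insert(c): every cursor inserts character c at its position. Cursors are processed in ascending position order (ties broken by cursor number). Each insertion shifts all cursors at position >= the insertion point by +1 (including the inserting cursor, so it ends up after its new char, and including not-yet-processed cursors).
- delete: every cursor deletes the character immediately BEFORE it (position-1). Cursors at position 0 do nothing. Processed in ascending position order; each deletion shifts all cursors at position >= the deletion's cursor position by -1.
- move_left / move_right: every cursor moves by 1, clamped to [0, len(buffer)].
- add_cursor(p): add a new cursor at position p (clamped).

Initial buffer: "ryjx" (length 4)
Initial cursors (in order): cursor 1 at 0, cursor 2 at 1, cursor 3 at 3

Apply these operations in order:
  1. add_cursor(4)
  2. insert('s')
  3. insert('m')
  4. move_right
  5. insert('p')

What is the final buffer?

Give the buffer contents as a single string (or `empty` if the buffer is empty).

Answer: smrpsmypjsmxpsmp

Derivation:
After op 1 (add_cursor(4)): buffer="ryjx" (len 4), cursors c1@0 c2@1 c3@3 c4@4, authorship ....
After op 2 (insert('s')): buffer="srsyjsxs" (len 8), cursors c1@1 c2@3 c3@6 c4@8, authorship 1.2..3.4
After op 3 (insert('m')): buffer="smrsmyjsmxsm" (len 12), cursors c1@2 c2@5 c3@9 c4@12, authorship 11.22..33.44
After op 4 (move_right): buffer="smrsmyjsmxsm" (len 12), cursors c1@3 c2@6 c3@10 c4@12, authorship 11.22..33.44
After op 5 (insert('p')): buffer="smrpsmypjsmxpsmp" (len 16), cursors c1@4 c2@8 c3@13 c4@16, authorship 11.122.2.33.3444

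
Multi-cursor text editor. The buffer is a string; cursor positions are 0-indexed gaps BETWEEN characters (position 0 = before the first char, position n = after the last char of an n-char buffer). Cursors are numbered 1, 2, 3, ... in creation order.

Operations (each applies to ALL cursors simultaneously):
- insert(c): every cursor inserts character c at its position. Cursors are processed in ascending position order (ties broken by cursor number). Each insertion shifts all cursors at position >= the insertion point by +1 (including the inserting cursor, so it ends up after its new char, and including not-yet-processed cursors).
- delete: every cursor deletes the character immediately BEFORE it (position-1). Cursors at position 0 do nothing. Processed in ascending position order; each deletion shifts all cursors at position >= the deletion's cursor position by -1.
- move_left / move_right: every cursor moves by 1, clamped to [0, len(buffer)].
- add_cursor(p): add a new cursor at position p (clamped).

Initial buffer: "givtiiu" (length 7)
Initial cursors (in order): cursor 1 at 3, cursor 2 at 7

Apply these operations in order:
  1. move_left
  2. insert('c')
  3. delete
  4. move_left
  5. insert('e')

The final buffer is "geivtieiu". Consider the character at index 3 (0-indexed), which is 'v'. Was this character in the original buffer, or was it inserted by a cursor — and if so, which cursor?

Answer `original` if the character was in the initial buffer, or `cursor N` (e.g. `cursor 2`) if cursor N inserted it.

Answer: original

Derivation:
After op 1 (move_left): buffer="givtiiu" (len 7), cursors c1@2 c2@6, authorship .......
After op 2 (insert('c')): buffer="gicvtiicu" (len 9), cursors c1@3 c2@8, authorship ..1....2.
After op 3 (delete): buffer="givtiiu" (len 7), cursors c1@2 c2@6, authorship .......
After op 4 (move_left): buffer="givtiiu" (len 7), cursors c1@1 c2@5, authorship .......
After op 5 (insert('e')): buffer="geivtieiu" (len 9), cursors c1@2 c2@7, authorship .1....2..
Authorship (.=original, N=cursor N): . 1 . . . . 2 . .
Index 3: author = original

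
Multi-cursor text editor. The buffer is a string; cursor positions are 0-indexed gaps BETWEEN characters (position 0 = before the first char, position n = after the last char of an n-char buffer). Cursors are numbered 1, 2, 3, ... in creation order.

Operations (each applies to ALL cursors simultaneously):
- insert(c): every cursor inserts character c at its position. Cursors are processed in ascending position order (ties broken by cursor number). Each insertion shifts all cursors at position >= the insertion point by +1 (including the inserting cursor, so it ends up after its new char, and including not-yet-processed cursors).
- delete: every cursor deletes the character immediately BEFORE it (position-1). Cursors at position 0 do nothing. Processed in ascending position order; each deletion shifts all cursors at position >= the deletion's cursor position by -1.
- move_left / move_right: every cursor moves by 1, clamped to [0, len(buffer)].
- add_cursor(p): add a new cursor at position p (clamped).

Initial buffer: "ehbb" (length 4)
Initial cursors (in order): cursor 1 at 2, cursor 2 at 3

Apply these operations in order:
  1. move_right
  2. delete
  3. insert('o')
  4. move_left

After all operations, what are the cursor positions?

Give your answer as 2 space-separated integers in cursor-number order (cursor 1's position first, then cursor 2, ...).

Answer: 3 3

Derivation:
After op 1 (move_right): buffer="ehbb" (len 4), cursors c1@3 c2@4, authorship ....
After op 2 (delete): buffer="eh" (len 2), cursors c1@2 c2@2, authorship ..
After op 3 (insert('o')): buffer="ehoo" (len 4), cursors c1@4 c2@4, authorship ..12
After op 4 (move_left): buffer="ehoo" (len 4), cursors c1@3 c2@3, authorship ..12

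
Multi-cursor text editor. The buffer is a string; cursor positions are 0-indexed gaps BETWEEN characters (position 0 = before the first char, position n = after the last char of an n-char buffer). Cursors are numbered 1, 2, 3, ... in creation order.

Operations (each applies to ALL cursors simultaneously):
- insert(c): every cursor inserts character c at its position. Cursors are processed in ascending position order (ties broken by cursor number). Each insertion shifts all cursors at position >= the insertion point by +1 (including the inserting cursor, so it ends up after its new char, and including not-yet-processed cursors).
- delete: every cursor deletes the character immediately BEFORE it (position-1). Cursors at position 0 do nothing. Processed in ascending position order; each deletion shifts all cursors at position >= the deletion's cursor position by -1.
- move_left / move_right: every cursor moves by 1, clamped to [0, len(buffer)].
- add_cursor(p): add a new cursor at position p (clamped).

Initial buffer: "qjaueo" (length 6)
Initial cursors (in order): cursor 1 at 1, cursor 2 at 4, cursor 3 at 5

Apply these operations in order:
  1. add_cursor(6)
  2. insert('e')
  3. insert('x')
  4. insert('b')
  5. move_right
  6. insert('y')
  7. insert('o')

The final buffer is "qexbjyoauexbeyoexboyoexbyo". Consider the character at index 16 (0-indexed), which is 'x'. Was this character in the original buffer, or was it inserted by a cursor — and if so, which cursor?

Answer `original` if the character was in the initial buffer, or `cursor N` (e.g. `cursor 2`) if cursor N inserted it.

After op 1 (add_cursor(6)): buffer="qjaueo" (len 6), cursors c1@1 c2@4 c3@5 c4@6, authorship ......
After op 2 (insert('e')): buffer="qejaueeeoe" (len 10), cursors c1@2 c2@6 c3@8 c4@10, authorship .1...2.3.4
After op 3 (insert('x')): buffer="qexjauexeexoex" (len 14), cursors c1@3 c2@8 c3@11 c4@14, authorship .11...22.33.44
After op 4 (insert('b')): buffer="qexbjauexbeexboexb" (len 18), cursors c1@4 c2@10 c3@14 c4@18, authorship .111...222.333.444
After op 5 (move_right): buffer="qexbjauexbeexboexb" (len 18), cursors c1@5 c2@11 c3@15 c4@18, authorship .111...222.333.444
After op 6 (insert('y')): buffer="qexbjyauexbeyexboyexby" (len 22), cursors c1@6 c2@13 c3@18 c4@22, authorship .111.1..222.2333.34444
After op 7 (insert('o')): buffer="qexbjyoauexbeyoexboyoexbyo" (len 26), cursors c1@7 c2@15 c3@21 c4@26, authorship .111.11..222.22333.3344444
Authorship (.=original, N=cursor N): . 1 1 1 . 1 1 . . 2 2 2 . 2 2 3 3 3 . 3 3 4 4 4 4 4
Index 16: author = 3

Answer: cursor 3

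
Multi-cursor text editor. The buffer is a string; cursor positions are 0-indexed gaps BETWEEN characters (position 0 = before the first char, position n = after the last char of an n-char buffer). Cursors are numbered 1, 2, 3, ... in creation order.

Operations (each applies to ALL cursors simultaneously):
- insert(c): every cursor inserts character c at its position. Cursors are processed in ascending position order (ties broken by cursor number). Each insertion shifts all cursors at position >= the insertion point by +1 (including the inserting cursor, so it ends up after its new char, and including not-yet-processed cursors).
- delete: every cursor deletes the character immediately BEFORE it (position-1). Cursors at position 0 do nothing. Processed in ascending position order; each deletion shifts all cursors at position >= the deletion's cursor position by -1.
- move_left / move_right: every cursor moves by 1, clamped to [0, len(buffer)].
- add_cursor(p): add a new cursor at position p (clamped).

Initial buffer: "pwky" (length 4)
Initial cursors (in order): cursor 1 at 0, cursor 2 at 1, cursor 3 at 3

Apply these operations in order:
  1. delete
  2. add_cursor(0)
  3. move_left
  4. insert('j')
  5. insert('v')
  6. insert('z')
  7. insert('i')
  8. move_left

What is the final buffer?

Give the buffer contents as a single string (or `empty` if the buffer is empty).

Answer: jjjjvvvvzzzziiiiwy

Derivation:
After op 1 (delete): buffer="wy" (len 2), cursors c1@0 c2@0 c3@1, authorship ..
After op 2 (add_cursor(0)): buffer="wy" (len 2), cursors c1@0 c2@0 c4@0 c3@1, authorship ..
After op 3 (move_left): buffer="wy" (len 2), cursors c1@0 c2@0 c3@0 c4@0, authorship ..
After op 4 (insert('j')): buffer="jjjjwy" (len 6), cursors c1@4 c2@4 c3@4 c4@4, authorship 1234..
After op 5 (insert('v')): buffer="jjjjvvvvwy" (len 10), cursors c1@8 c2@8 c3@8 c4@8, authorship 12341234..
After op 6 (insert('z')): buffer="jjjjvvvvzzzzwy" (len 14), cursors c1@12 c2@12 c3@12 c4@12, authorship 123412341234..
After op 7 (insert('i')): buffer="jjjjvvvvzzzziiiiwy" (len 18), cursors c1@16 c2@16 c3@16 c4@16, authorship 1234123412341234..
After op 8 (move_left): buffer="jjjjvvvvzzzziiiiwy" (len 18), cursors c1@15 c2@15 c3@15 c4@15, authorship 1234123412341234..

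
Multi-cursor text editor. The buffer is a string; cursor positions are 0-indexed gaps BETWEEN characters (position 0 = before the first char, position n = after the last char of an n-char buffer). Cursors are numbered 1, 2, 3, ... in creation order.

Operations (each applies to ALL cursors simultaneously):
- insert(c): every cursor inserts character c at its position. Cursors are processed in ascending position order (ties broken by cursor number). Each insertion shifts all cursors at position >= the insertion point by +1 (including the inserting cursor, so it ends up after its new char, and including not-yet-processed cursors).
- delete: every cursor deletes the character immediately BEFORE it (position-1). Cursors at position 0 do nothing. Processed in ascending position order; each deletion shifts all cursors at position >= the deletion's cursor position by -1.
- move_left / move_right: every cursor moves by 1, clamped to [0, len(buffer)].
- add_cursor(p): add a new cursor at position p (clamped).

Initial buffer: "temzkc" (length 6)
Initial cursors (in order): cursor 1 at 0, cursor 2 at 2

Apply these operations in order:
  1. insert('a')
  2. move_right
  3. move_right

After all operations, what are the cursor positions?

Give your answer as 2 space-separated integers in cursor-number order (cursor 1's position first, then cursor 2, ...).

Answer: 3 6

Derivation:
After op 1 (insert('a')): buffer="ateamzkc" (len 8), cursors c1@1 c2@4, authorship 1..2....
After op 2 (move_right): buffer="ateamzkc" (len 8), cursors c1@2 c2@5, authorship 1..2....
After op 3 (move_right): buffer="ateamzkc" (len 8), cursors c1@3 c2@6, authorship 1..2....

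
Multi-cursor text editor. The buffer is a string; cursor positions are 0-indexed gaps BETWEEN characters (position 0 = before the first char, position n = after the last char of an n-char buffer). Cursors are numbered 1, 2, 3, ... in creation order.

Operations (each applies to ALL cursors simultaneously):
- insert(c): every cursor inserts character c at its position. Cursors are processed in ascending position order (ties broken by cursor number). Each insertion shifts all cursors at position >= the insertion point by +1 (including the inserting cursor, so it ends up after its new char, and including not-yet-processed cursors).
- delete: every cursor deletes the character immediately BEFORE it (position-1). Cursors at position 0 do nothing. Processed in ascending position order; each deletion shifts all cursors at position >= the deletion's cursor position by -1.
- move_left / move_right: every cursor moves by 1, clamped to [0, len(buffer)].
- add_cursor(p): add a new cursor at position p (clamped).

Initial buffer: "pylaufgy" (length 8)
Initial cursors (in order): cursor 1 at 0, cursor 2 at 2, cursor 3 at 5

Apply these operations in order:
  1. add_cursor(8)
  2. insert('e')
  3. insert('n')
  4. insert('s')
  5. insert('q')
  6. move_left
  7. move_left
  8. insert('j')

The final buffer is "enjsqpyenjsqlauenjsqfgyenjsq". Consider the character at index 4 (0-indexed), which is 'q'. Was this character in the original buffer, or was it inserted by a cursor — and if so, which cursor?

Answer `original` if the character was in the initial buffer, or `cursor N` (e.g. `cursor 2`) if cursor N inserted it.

Answer: cursor 1

Derivation:
After op 1 (add_cursor(8)): buffer="pylaufgy" (len 8), cursors c1@0 c2@2 c3@5 c4@8, authorship ........
After op 2 (insert('e')): buffer="epyelauefgye" (len 12), cursors c1@1 c2@4 c3@8 c4@12, authorship 1..2...3...4
After op 3 (insert('n')): buffer="enpyenlauenfgyen" (len 16), cursors c1@2 c2@6 c3@11 c4@16, authorship 11..22...33...44
After op 4 (insert('s')): buffer="enspyenslauensfgyens" (len 20), cursors c1@3 c2@8 c3@14 c4@20, authorship 111..222...333...444
After op 5 (insert('q')): buffer="ensqpyensqlauensqfgyensq" (len 24), cursors c1@4 c2@10 c3@17 c4@24, authorship 1111..2222...3333...4444
After op 6 (move_left): buffer="ensqpyensqlauensqfgyensq" (len 24), cursors c1@3 c2@9 c3@16 c4@23, authorship 1111..2222...3333...4444
After op 7 (move_left): buffer="ensqpyensqlauensqfgyensq" (len 24), cursors c1@2 c2@8 c3@15 c4@22, authorship 1111..2222...3333...4444
After op 8 (insert('j')): buffer="enjsqpyenjsqlauenjsqfgyenjsq" (len 28), cursors c1@3 c2@10 c3@18 c4@26, authorship 11111..22222...33333...44444
Authorship (.=original, N=cursor N): 1 1 1 1 1 . . 2 2 2 2 2 . . . 3 3 3 3 3 . . . 4 4 4 4 4
Index 4: author = 1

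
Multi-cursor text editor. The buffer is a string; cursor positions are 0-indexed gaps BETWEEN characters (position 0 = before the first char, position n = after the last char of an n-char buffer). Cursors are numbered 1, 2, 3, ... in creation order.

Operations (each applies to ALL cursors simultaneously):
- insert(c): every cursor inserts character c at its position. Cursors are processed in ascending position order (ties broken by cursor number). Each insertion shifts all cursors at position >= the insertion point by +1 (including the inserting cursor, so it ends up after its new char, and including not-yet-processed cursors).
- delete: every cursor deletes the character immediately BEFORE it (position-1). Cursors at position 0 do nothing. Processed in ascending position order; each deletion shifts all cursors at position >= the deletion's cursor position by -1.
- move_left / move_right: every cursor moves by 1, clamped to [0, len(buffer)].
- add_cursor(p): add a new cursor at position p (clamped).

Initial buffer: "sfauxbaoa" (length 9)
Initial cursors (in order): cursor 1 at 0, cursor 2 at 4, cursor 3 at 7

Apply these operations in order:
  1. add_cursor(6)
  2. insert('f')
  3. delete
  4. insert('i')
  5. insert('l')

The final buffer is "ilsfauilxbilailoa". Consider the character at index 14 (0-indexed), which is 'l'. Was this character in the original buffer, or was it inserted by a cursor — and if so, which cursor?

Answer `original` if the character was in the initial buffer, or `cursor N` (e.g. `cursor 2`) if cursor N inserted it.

After op 1 (add_cursor(6)): buffer="sfauxbaoa" (len 9), cursors c1@0 c2@4 c4@6 c3@7, authorship .........
After op 2 (insert('f')): buffer="fsfaufxbfafoa" (len 13), cursors c1@1 c2@6 c4@9 c3@11, authorship 1....2..4.3..
After op 3 (delete): buffer="sfauxbaoa" (len 9), cursors c1@0 c2@4 c4@6 c3@7, authorship .........
After op 4 (insert('i')): buffer="isfauixbiaioa" (len 13), cursors c1@1 c2@6 c4@9 c3@11, authorship 1....2..4.3..
After op 5 (insert('l')): buffer="ilsfauilxbilailoa" (len 17), cursors c1@2 c2@8 c4@12 c3@15, authorship 11....22..44.33..
Authorship (.=original, N=cursor N): 1 1 . . . . 2 2 . . 4 4 . 3 3 . .
Index 14: author = 3

Answer: cursor 3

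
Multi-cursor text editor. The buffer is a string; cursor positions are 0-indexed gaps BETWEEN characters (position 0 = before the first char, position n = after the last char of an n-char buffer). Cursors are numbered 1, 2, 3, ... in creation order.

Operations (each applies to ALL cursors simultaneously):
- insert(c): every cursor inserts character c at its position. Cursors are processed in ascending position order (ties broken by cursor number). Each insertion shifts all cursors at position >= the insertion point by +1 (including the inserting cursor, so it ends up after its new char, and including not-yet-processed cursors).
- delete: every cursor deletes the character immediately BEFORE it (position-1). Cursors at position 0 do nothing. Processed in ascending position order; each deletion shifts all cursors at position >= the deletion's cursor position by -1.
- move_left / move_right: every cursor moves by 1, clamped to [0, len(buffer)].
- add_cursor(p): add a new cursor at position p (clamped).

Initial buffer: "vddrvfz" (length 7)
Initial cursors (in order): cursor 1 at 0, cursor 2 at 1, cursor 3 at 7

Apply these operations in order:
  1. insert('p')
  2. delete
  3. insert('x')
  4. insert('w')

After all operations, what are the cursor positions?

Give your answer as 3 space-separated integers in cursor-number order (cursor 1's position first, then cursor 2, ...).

After op 1 (insert('p')): buffer="pvpddrvfzp" (len 10), cursors c1@1 c2@3 c3@10, authorship 1.2......3
After op 2 (delete): buffer="vddrvfz" (len 7), cursors c1@0 c2@1 c3@7, authorship .......
After op 3 (insert('x')): buffer="xvxddrvfzx" (len 10), cursors c1@1 c2@3 c3@10, authorship 1.2......3
After op 4 (insert('w')): buffer="xwvxwddrvfzxw" (len 13), cursors c1@2 c2@5 c3@13, authorship 11.22......33

Answer: 2 5 13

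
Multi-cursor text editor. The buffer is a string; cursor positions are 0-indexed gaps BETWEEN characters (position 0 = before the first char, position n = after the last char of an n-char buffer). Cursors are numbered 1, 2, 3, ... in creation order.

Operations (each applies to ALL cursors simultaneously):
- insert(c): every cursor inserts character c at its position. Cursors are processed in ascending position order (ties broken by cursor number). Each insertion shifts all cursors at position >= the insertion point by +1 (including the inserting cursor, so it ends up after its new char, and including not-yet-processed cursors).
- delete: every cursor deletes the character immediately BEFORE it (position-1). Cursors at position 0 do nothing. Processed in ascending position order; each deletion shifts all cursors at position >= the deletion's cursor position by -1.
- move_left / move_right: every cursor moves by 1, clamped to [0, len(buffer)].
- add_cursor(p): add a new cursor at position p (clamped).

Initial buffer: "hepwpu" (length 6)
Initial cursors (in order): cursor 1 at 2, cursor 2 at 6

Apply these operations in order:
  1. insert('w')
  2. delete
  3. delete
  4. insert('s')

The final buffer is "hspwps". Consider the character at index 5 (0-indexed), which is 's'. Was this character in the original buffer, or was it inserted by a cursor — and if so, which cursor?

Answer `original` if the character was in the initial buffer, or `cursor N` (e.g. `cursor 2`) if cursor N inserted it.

Answer: cursor 2

Derivation:
After op 1 (insert('w')): buffer="hewpwpuw" (len 8), cursors c1@3 c2@8, authorship ..1....2
After op 2 (delete): buffer="hepwpu" (len 6), cursors c1@2 c2@6, authorship ......
After op 3 (delete): buffer="hpwp" (len 4), cursors c1@1 c2@4, authorship ....
After op 4 (insert('s')): buffer="hspwps" (len 6), cursors c1@2 c2@6, authorship .1...2
Authorship (.=original, N=cursor N): . 1 . . . 2
Index 5: author = 2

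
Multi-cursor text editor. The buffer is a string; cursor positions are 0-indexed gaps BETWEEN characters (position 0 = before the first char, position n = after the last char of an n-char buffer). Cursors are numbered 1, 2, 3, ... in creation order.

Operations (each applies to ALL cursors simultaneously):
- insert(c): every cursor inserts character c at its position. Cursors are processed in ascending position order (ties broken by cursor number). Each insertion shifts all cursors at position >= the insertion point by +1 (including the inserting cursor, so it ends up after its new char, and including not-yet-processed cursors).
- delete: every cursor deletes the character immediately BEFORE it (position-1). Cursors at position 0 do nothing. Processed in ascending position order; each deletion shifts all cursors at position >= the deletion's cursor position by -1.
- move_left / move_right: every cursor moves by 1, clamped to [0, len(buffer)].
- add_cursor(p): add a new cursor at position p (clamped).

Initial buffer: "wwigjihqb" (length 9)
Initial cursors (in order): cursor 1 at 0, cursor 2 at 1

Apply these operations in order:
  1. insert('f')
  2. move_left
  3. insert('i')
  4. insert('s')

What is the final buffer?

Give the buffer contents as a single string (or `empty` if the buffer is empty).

Answer: isfwisfwigjihqb

Derivation:
After op 1 (insert('f')): buffer="fwfwigjihqb" (len 11), cursors c1@1 c2@3, authorship 1.2........
After op 2 (move_left): buffer="fwfwigjihqb" (len 11), cursors c1@0 c2@2, authorship 1.2........
After op 3 (insert('i')): buffer="ifwifwigjihqb" (len 13), cursors c1@1 c2@4, authorship 11.22........
After op 4 (insert('s')): buffer="isfwisfwigjihqb" (len 15), cursors c1@2 c2@6, authorship 111.222........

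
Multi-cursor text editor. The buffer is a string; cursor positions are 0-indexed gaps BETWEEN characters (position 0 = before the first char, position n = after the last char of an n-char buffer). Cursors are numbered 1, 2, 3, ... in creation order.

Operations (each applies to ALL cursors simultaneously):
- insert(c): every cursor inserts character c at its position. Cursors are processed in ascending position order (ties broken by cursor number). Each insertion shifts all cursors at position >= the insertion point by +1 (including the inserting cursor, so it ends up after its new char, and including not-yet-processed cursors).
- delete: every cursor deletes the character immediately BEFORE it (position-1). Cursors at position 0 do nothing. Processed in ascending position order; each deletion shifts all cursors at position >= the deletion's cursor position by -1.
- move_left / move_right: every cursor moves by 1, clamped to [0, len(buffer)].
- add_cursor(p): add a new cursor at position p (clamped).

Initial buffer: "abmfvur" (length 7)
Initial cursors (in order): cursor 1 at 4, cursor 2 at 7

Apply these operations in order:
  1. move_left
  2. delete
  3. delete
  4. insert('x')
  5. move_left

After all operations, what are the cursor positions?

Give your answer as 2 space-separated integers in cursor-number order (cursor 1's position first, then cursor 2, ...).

After op 1 (move_left): buffer="abmfvur" (len 7), cursors c1@3 c2@6, authorship .......
After op 2 (delete): buffer="abfvr" (len 5), cursors c1@2 c2@4, authorship .....
After op 3 (delete): buffer="afr" (len 3), cursors c1@1 c2@2, authorship ...
After op 4 (insert('x')): buffer="axfxr" (len 5), cursors c1@2 c2@4, authorship .1.2.
After op 5 (move_left): buffer="axfxr" (len 5), cursors c1@1 c2@3, authorship .1.2.

Answer: 1 3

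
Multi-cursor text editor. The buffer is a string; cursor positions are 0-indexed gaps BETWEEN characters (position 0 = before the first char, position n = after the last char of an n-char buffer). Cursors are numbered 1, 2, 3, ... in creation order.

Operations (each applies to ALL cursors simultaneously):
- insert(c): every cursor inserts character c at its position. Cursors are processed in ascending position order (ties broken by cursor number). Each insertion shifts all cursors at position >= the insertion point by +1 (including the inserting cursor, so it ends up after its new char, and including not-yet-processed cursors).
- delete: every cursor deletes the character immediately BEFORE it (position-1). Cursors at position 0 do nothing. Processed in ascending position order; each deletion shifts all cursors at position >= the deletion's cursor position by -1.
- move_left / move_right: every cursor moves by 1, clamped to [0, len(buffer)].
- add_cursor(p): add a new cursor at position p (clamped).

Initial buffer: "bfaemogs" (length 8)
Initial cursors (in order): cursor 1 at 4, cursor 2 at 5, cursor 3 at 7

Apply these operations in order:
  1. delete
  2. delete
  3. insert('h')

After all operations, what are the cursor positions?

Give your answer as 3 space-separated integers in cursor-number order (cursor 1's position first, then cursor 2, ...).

Answer: 4 4 4

Derivation:
After op 1 (delete): buffer="bfaos" (len 5), cursors c1@3 c2@3 c3@4, authorship .....
After op 2 (delete): buffer="bs" (len 2), cursors c1@1 c2@1 c3@1, authorship ..
After op 3 (insert('h')): buffer="bhhhs" (len 5), cursors c1@4 c2@4 c3@4, authorship .123.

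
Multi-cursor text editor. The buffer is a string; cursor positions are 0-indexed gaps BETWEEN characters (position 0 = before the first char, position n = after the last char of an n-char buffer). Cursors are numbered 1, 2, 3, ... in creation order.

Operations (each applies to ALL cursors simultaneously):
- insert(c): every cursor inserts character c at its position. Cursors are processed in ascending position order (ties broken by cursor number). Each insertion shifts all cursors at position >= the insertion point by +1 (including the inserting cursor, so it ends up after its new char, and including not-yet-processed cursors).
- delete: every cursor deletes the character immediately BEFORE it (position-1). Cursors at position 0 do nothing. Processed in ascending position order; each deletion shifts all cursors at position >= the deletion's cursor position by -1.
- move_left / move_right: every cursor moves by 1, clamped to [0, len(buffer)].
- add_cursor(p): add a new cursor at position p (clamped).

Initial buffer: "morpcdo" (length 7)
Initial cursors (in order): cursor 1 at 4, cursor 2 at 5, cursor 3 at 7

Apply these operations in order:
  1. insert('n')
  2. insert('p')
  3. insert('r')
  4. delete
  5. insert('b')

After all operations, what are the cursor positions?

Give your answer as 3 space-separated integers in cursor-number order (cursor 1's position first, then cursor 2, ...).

Answer: 7 11 16

Derivation:
After op 1 (insert('n')): buffer="morpncndon" (len 10), cursors c1@5 c2@7 c3@10, authorship ....1.2..3
After op 2 (insert('p')): buffer="morpnpcnpdonp" (len 13), cursors c1@6 c2@9 c3@13, authorship ....11.22..33
After op 3 (insert('r')): buffer="morpnprcnprdonpr" (len 16), cursors c1@7 c2@11 c3@16, authorship ....111.222..333
After op 4 (delete): buffer="morpnpcnpdonp" (len 13), cursors c1@6 c2@9 c3@13, authorship ....11.22..33
After op 5 (insert('b')): buffer="morpnpbcnpbdonpb" (len 16), cursors c1@7 c2@11 c3@16, authorship ....111.222..333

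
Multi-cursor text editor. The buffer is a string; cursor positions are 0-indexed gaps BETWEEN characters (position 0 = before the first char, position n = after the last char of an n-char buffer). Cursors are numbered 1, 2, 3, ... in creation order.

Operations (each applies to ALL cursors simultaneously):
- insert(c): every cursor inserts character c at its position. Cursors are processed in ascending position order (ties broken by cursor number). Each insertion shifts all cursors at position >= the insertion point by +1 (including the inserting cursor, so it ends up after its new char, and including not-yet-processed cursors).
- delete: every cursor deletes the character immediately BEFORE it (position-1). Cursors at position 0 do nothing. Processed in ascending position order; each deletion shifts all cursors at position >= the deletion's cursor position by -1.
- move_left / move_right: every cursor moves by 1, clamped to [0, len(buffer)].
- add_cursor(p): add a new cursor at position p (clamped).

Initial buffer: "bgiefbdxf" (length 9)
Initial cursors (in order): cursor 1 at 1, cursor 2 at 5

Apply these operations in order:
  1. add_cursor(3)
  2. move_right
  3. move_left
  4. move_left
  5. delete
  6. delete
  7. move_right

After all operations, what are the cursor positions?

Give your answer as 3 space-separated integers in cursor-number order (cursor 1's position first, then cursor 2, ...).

After op 1 (add_cursor(3)): buffer="bgiefbdxf" (len 9), cursors c1@1 c3@3 c2@5, authorship .........
After op 2 (move_right): buffer="bgiefbdxf" (len 9), cursors c1@2 c3@4 c2@6, authorship .........
After op 3 (move_left): buffer="bgiefbdxf" (len 9), cursors c1@1 c3@3 c2@5, authorship .........
After op 4 (move_left): buffer="bgiefbdxf" (len 9), cursors c1@0 c3@2 c2@4, authorship .........
After op 5 (delete): buffer="bifbdxf" (len 7), cursors c1@0 c3@1 c2@2, authorship .......
After op 6 (delete): buffer="fbdxf" (len 5), cursors c1@0 c2@0 c3@0, authorship .....
After op 7 (move_right): buffer="fbdxf" (len 5), cursors c1@1 c2@1 c3@1, authorship .....

Answer: 1 1 1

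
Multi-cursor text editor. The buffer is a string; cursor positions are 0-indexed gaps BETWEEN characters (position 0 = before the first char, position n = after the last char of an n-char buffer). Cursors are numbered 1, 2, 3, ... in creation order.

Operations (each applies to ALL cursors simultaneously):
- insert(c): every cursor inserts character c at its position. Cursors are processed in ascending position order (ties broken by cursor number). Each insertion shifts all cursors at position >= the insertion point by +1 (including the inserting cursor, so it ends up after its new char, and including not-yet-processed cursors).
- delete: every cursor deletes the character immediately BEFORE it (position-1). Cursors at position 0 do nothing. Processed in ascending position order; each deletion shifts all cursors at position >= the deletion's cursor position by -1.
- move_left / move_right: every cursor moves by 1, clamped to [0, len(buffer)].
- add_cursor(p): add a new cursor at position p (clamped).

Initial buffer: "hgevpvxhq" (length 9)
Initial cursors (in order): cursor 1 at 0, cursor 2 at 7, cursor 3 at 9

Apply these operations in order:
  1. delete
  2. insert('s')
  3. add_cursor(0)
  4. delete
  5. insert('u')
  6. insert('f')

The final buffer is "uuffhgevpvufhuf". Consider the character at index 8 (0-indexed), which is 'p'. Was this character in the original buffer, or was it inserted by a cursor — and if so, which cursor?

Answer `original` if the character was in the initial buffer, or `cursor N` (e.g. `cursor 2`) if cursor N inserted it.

Answer: original

Derivation:
After op 1 (delete): buffer="hgevpvh" (len 7), cursors c1@0 c2@6 c3@7, authorship .......
After op 2 (insert('s')): buffer="shgevpvshs" (len 10), cursors c1@1 c2@8 c3@10, authorship 1......2.3
After op 3 (add_cursor(0)): buffer="shgevpvshs" (len 10), cursors c4@0 c1@1 c2@8 c3@10, authorship 1......2.3
After op 4 (delete): buffer="hgevpvh" (len 7), cursors c1@0 c4@0 c2@6 c3@7, authorship .......
After op 5 (insert('u')): buffer="uuhgevpvuhu" (len 11), cursors c1@2 c4@2 c2@9 c3@11, authorship 14......2.3
After op 6 (insert('f')): buffer="uuffhgevpvufhuf" (len 15), cursors c1@4 c4@4 c2@12 c3@15, authorship 1414......22.33
Authorship (.=original, N=cursor N): 1 4 1 4 . . . . . . 2 2 . 3 3
Index 8: author = original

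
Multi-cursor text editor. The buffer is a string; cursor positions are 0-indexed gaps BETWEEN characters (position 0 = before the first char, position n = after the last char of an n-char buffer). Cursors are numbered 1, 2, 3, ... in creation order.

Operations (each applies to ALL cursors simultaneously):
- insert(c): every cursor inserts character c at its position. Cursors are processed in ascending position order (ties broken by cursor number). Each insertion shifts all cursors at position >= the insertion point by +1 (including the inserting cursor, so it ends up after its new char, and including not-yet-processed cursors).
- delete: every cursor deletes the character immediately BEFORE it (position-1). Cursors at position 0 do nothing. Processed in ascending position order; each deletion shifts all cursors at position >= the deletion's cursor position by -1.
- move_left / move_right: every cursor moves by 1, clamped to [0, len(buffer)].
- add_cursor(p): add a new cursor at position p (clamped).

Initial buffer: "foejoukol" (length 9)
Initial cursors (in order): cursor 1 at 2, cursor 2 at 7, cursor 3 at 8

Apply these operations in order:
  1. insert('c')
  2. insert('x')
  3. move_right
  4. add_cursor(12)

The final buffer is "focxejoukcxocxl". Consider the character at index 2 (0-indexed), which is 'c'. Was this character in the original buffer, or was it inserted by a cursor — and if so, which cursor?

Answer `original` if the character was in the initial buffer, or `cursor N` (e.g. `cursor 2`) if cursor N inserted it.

Answer: cursor 1

Derivation:
After op 1 (insert('c')): buffer="focejoukcocl" (len 12), cursors c1@3 c2@9 c3@11, authorship ..1.....2.3.
After op 2 (insert('x')): buffer="focxejoukcxocxl" (len 15), cursors c1@4 c2@11 c3@14, authorship ..11.....22.33.
After op 3 (move_right): buffer="focxejoukcxocxl" (len 15), cursors c1@5 c2@12 c3@15, authorship ..11.....22.33.
After op 4 (add_cursor(12)): buffer="focxejoukcxocxl" (len 15), cursors c1@5 c2@12 c4@12 c3@15, authorship ..11.....22.33.
Authorship (.=original, N=cursor N): . . 1 1 . . . . . 2 2 . 3 3 .
Index 2: author = 1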